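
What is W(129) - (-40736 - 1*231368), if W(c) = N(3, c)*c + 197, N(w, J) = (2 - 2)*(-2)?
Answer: 272301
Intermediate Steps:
N(w, J) = 0 (N(w, J) = 0*(-2) = 0)
W(c) = 197 (W(c) = 0*c + 197 = 0 + 197 = 197)
W(129) - (-40736 - 1*231368) = 197 - (-40736 - 1*231368) = 197 - (-40736 - 231368) = 197 - 1*(-272104) = 197 + 272104 = 272301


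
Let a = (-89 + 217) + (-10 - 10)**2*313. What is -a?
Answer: -125328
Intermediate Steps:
a = 125328 (a = 128 + (-20)**2*313 = 128 + 400*313 = 128 + 125200 = 125328)
-a = -1*125328 = -125328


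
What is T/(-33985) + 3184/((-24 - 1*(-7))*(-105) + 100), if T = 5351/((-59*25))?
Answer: 31923448127/18898208875 ≈ 1.6892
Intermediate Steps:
T = -5351/1475 (T = 5351/(-1475) = 5351*(-1/1475) = -5351/1475 ≈ -3.6278)
T/(-33985) + 3184/((-24 - 1*(-7))*(-105) + 100) = -5351/1475/(-33985) + 3184/((-24 - 1*(-7))*(-105) + 100) = -5351/1475*(-1/33985) + 3184/((-24 + 7)*(-105) + 100) = 5351/50127875 + 3184/(-17*(-105) + 100) = 5351/50127875 + 3184/(1785 + 100) = 5351/50127875 + 3184/1885 = 31923448127/18898208875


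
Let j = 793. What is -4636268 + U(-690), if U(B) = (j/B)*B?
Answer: -4635475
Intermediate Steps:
U(B) = 793 (U(B) = (793/B)*B = 793)
-4636268 + U(-690) = -4636268 + 793 = -4635475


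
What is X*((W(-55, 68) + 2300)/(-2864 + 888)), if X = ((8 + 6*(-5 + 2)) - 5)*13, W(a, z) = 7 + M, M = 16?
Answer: 34845/152 ≈ 229.24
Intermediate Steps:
W(a, z) = 23 (W(a, z) = 7 + 16 = 23)
X = -195 (X = ((8 + 6*(-3)) - 5)*13 = ((8 - 18) - 5)*13 = (-10 - 5)*13 = -15*13 = -195)
X*((W(-55, 68) + 2300)/(-2864 + 888)) = -195*(23 + 2300)/(-2864 + 888) = -452985/(-1976) = -452985*(-1)/1976 = -195*(-2323/1976) = 34845/152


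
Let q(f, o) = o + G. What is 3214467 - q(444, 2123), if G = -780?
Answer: 3213124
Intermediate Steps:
q(f, o) = -780 + o (q(f, o) = o - 780 = -780 + o)
3214467 - q(444, 2123) = 3214467 - (-780 + 2123) = 3214467 - 1*1343 = 3214467 - 1343 = 3213124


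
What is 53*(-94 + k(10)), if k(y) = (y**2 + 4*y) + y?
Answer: 2968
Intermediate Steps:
k(y) = y**2 + 5*y
53*(-94 + k(10)) = 53*(-94 + 10*(5 + 10)) = 53*(-94 + 10*15) = 53*(-94 + 150) = 53*56 = 2968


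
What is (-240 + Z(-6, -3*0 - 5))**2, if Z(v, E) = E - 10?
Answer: 65025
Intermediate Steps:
Z(v, E) = -10 + E
(-240 + Z(-6, -3*0 - 5))**2 = (-240 + (-10 + (-3*0 - 5)))**2 = (-240 + (-10 + (0 - 5)))**2 = (-240 + (-10 - 5))**2 = (-240 - 15)**2 = (-255)**2 = 65025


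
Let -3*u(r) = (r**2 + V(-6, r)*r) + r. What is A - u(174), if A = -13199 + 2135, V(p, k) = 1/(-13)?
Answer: -11940/13 ≈ -918.46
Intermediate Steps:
V(p, k) = -1/13
A = -11064
u(r) = -4*r/13 - r**2/3 (u(r) = -((r**2 - r/13) + r)/3 = -(r**2 + 12*r/13)/3 = -4*r/13 - r**2/3)
A - u(174) = -11064 - (-1)*174*(12 + 13*174)/39 = -11064 - (-1)*174*(12 + 2262)/39 = -11064 - (-1)*174*2274/39 = -11064 - 1*(-131892/13) = -11064 + 131892/13 = -11940/13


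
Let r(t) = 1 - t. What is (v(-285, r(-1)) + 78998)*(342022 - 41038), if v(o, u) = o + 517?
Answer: 23846962320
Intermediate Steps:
v(o, u) = 517 + o
(v(-285, r(-1)) + 78998)*(342022 - 41038) = ((517 - 285) + 78998)*(342022 - 41038) = (232 + 78998)*300984 = 79230*300984 = 23846962320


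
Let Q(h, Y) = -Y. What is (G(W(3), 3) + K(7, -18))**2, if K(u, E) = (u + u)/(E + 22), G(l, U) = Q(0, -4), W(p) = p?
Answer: 225/4 ≈ 56.250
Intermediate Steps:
G(l, U) = 4 (G(l, U) = -1*(-4) = 4)
K(u, E) = 2*u/(22 + E) (K(u, E) = (2*u)/(22 + E) = 2*u/(22 + E))
(G(W(3), 3) + K(7, -18))**2 = (4 + 2*7/(22 - 18))**2 = (4 + 2*7/4)**2 = (4 + 2*7*(1/4))**2 = (4 + 7/2)**2 = (15/2)**2 = 225/4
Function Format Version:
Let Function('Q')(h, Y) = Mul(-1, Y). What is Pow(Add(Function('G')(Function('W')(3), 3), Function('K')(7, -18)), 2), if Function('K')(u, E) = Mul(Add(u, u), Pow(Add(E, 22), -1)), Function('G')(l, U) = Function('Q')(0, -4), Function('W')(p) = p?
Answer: Rational(225, 4) ≈ 56.250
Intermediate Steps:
Function('G')(l, U) = 4 (Function('G')(l, U) = Mul(-1, -4) = 4)
Function('K')(u, E) = Mul(2, u, Pow(Add(22, E), -1)) (Function('K')(u, E) = Mul(Mul(2, u), Pow(Add(22, E), -1)) = Mul(2, u, Pow(Add(22, E), -1)))
Pow(Add(Function('G')(Function('W')(3), 3), Function('K')(7, -18)), 2) = Pow(Add(4, Mul(2, 7, Pow(Add(22, -18), -1))), 2) = Pow(Add(4, Mul(2, 7, Pow(4, -1))), 2) = Pow(Add(4, Mul(2, 7, Rational(1, 4))), 2) = Pow(Add(4, Rational(7, 2)), 2) = Pow(Rational(15, 2), 2) = Rational(225, 4)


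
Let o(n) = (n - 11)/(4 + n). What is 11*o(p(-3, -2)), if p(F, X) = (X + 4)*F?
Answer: 187/2 ≈ 93.500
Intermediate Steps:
p(F, X) = F*(4 + X) (p(F, X) = (4 + X)*F = F*(4 + X))
o(n) = (-11 + n)/(4 + n)
11*o(p(-3, -2)) = 11*((-11 - 3*(4 - 2))/(4 - 3*(4 - 2))) = 11*((-11 - 3*2)/(4 - 3*2)) = 11*((-11 - 6)/(4 - 6)) = 11*(-17/(-2)) = 11*(-½*(-17)) = 11*(17/2) = 187/2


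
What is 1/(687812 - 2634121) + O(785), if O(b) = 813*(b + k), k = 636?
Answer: 2248518237356/1946309 ≈ 1.1553e+6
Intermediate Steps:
O(b) = 517068 + 813*b (O(b) = 813*(b + 636) = 813*(636 + b) = 517068 + 813*b)
1/(687812 - 2634121) + O(785) = 1/(687812 - 2634121) + (517068 + 813*785) = 1/(-1946309) + (517068 + 638205) = -1/1946309 + 1155273 = 2248518237356/1946309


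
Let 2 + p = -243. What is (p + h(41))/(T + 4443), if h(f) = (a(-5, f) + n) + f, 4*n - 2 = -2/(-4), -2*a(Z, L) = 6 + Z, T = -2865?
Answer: -1631/12624 ≈ -0.12920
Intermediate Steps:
p = -245 (p = -2 - 243 = -245)
a(Z, L) = -3 - Z/2 (a(Z, L) = -(6 + Z)/2 = -3 - Z/2)
n = 5/8 (n = ½ + (-2/(-4))/4 = ½ + (-2*(-¼))/4 = ½ + (¼)*(½) = ½ + ⅛ = 5/8 ≈ 0.62500)
h(f) = ⅛ + f (h(f) = ((-3 - ½*(-5)) + 5/8) + f = ((-3 + 5/2) + 5/8) + f = (-½ + 5/8) + f = ⅛ + f)
(p + h(41))/(T + 4443) = (-245 + (⅛ + 41))/(-2865 + 4443) = (-245 + 329/8)/1578 = -1631/8*1/1578 = -1631/12624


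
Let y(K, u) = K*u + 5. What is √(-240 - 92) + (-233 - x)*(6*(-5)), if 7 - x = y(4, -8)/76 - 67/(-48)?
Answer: 1089655/152 + 2*I*√83 ≈ 7168.8 + 18.221*I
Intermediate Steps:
y(K, u) = 5 + K*u
x = 5435/912 (x = 7 - ((5 + 4*(-8))/76 - 67/(-48)) = 7 - ((5 - 32)*(1/76) - 67*(-1/48)) = 7 - (-27*1/76 + 67/48) = 7 - (-27/76 + 67/48) = 7 - 1*949/912 = 7 - 949/912 = 5435/912 ≈ 5.9594)
√(-240 - 92) + (-233 - x)*(6*(-5)) = √(-240 - 92) + (-233 - 1*5435/912)*(6*(-5)) = √(-332) + (-233 - 5435/912)*(-30) = 2*I*√83 - 217931/912*(-30) = 2*I*√83 + 1089655/152 = 1089655/152 + 2*I*√83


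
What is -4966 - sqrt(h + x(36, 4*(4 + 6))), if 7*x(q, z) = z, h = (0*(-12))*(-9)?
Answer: -4966 - 2*sqrt(70)/7 ≈ -4968.4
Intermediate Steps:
h = 0 (h = 0*(-9) = 0)
x(q, z) = z/7
-4966 - sqrt(h + x(36, 4*(4 + 6))) = -4966 - sqrt(0 + (4*(4 + 6))/7) = -4966 - sqrt(0 + (4*10)/7) = -4966 - sqrt(0 + (1/7)*40) = -4966 - sqrt(0 + 40/7) = -4966 - sqrt(40/7) = -4966 - 2*sqrt(70)/7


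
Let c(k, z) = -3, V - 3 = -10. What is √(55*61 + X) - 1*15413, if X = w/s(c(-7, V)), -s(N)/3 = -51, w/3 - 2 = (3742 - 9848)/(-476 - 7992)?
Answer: -15413 + √156437724629994/215934 ≈ -15355.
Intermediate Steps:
V = -7 (V = 3 - 10 = -7)
w = 34563/4234 (w = 6 + 3*((3742 - 9848)/(-476 - 7992)) = 6 + 3*(-6106/(-8468)) = 6 + 3*(-6106*(-1/8468)) = 6 + 3*(3053/4234) = 6 + 9159/4234 = 34563/4234 ≈ 8.1632)
s(N) = 153 (s(N) = -3*(-51) = 153)
X = 11521/215934 (X = (34563/4234)/153 = (34563/4234)*(1/153) = 11521/215934 ≈ 0.053354)
√(55*61 + X) - 1*15413 = √(55*61 + 11521/215934) - 1*15413 = √(3355 + 11521/215934) - 15413 = √(724470091/215934) - 15413 = √156437724629994/215934 - 15413 = -15413 + √156437724629994/215934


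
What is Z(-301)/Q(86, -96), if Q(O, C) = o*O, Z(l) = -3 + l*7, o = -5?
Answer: 211/43 ≈ 4.9070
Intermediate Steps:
Z(l) = -3 + 7*l
Q(O, C) = -5*O
Z(-301)/Q(86, -96) = (-3 + 7*(-301))/((-5*86)) = (-3 - 2107)/(-430) = -2110*(-1/430) = 211/43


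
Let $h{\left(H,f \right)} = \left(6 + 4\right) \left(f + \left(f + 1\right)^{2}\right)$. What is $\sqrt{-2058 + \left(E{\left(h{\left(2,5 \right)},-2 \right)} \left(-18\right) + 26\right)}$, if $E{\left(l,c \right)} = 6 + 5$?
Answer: $i \sqrt{2230} \approx 47.223 i$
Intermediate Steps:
$h{\left(H,f \right)} = 10 f + 10 \left(1 + f\right)^{2}$ ($h{\left(H,f \right)} = 10 \left(f + \left(1 + f\right)^{2}\right) = 10 f + 10 \left(1 + f\right)^{2}$)
$E{\left(l,c \right)} = 11$
$\sqrt{-2058 + \left(E{\left(h{\left(2,5 \right)},-2 \right)} \left(-18\right) + 26\right)} = \sqrt{-2058 + \left(11 \left(-18\right) + 26\right)} = \sqrt{-2058 + \left(-198 + 26\right)} = \sqrt{-2058 - 172} = \sqrt{-2230} = i \sqrt{2230}$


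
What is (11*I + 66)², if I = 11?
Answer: 34969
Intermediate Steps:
(11*I + 66)² = (11*11 + 66)² = (121 + 66)² = 187² = 34969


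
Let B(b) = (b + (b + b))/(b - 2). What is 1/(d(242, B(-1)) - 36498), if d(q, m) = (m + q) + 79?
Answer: -1/36176 ≈ -2.7643e-5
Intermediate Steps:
B(b) = 3*b/(-2 + b) (B(b) = (b + 2*b)/(-2 + b) = (3*b)/(-2 + b) = 3*b/(-2 + b))
d(q, m) = 79 + m + q
1/(d(242, B(-1)) - 36498) = 1/((79 + 3*(-1)/(-2 - 1) + 242) - 36498) = 1/((79 + 3*(-1)/(-3) + 242) - 36498) = 1/((79 + 3*(-1)*(-1/3) + 242) - 36498) = 1/((79 + 1 + 242) - 36498) = 1/(322 - 36498) = 1/(-36176) = -1/36176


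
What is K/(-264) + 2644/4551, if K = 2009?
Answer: -938327/133496 ≈ -7.0289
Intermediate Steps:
K/(-264) + 2644/4551 = 2009/(-264) + 2644/4551 = 2009*(-1/264) + 2644*(1/4551) = -2009/264 + 2644/4551 = -938327/133496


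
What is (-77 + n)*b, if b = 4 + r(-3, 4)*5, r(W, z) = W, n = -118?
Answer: 2145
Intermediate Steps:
b = -11 (b = 4 - 3*5 = 4 - 15 = -11)
(-77 + n)*b = (-77 - 118)*(-11) = -195*(-11) = 2145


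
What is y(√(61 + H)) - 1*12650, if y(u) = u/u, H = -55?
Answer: -12649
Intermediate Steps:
y(u) = 1
y(√(61 + H)) - 1*12650 = 1 - 1*12650 = 1 - 12650 = -12649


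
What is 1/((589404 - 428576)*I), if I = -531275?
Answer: -1/85443895700 ≈ -1.1704e-11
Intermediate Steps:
1/((589404 - 428576)*I) = 1/((589404 - 428576)*(-531275)) = -1/531275/160828 = (1/160828)*(-1/531275) = -1/85443895700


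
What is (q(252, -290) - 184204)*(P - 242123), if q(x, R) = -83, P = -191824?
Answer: 79970790789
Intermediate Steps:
(q(252, -290) - 184204)*(P - 242123) = (-83 - 184204)*(-191824 - 242123) = -184287*(-433947) = 79970790789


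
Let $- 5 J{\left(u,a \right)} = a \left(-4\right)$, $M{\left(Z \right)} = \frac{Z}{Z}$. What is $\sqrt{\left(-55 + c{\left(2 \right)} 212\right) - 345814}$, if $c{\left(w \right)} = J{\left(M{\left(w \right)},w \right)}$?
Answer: $\frac{9 i \sqrt{106645}}{5} \approx 587.82 i$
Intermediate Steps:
$M{\left(Z \right)} = 1$
$J{\left(u,a \right)} = \frac{4 a}{5}$ ($J{\left(u,a \right)} = - \frac{a \left(-4\right)}{5} = - \frac{\left(-4\right) a}{5} = \frac{4 a}{5}$)
$c{\left(w \right)} = \frac{4 w}{5}$
$\sqrt{\left(-55 + c{\left(2 \right)} 212\right) - 345814} = \sqrt{\left(-55 + \frac{4}{5} \cdot 2 \cdot 212\right) - 345814} = \sqrt{\left(-55 + \frac{8}{5} \cdot 212\right) - 345814} = \sqrt{\left(-55 + \frac{1696}{5}\right) - 345814} = \sqrt{\frac{1421}{5} - 345814} = \sqrt{- \frac{1727649}{5}} = \frac{9 i \sqrt{106645}}{5}$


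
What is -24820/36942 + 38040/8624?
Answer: 74451625/19911738 ≈ 3.7391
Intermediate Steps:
-24820/36942 + 38040/8624 = -24820*1/36942 + 38040*(1/8624) = -12410/18471 + 4755/1078 = 74451625/19911738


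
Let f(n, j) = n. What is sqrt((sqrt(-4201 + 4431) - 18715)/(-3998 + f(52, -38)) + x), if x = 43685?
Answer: sqrt(680289314850 - 3946*sqrt(230))/3946 ≈ 209.02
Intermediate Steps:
sqrt((sqrt(-4201 + 4431) - 18715)/(-3998 + f(52, -38)) + x) = sqrt((sqrt(-4201 + 4431) - 18715)/(-3998 + 52) + 43685) = sqrt((sqrt(230) - 18715)/(-3946) + 43685) = sqrt((-18715 + sqrt(230))*(-1/3946) + 43685) = sqrt((18715/3946 - sqrt(230)/3946) + 43685) = sqrt(172399725/3946 - sqrt(230)/3946)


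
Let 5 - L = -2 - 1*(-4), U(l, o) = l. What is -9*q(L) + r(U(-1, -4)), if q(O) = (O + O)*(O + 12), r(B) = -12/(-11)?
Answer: -8898/11 ≈ -808.91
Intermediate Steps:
r(B) = 12/11 (r(B) = -12*(-1/11) = 12/11)
L = 3 (L = 5 - (-2 - 1*(-4)) = 5 - (-2 + 4) = 5 - 1*2 = 5 - 2 = 3)
q(O) = 2*O*(12 + O) (q(O) = (2*O)*(12 + O) = 2*O*(12 + O))
-9*q(L) + r(U(-1, -4)) = -18*3*(12 + 3) + 12/11 = -18*3*15 + 12/11 = -9*90 + 12/11 = -810 + 12/11 = -8898/11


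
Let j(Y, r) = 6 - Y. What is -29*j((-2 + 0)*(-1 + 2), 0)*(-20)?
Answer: 4640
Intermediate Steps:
-29*j((-2 + 0)*(-1 + 2), 0)*(-20) = -29*(6 - (-2 + 0)*(-1 + 2))*(-20) = -29*(6 - (-2))*(-20) = -29*(6 - 1*(-2))*(-20) = -29*(6 + 2)*(-20) = -29*8*(-20) = -232*(-20) = 4640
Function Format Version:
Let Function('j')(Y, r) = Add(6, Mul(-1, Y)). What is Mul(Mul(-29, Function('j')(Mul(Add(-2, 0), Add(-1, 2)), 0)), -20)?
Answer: 4640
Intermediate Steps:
Mul(Mul(-29, Function('j')(Mul(Add(-2, 0), Add(-1, 2)), 0)), -20) = Mul(Mul(-29, Add(6, Mul(-1, Mul(Add(-2, 0), Add(-1, 2))))), -20) = Mul(Mul(-29, Add(6, Mul(-1, Mul(-2, 1)))), -20) = Mul(Mul(-29, Add(6, Mul(-1, -2))), -20) = Mul(Mul(-29, Add(6, 2)), -20) = Mul(Mul(-29, 8), -20) = Mul(-232, -20) = 4640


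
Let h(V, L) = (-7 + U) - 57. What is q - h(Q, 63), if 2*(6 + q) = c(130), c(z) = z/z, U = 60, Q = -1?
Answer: -3/2 ≈ -1.5000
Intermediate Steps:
h(V, L) = -4 (h(V, L) = (-7 + 60) - 57 = 53 - 57 = -4)
c(z) = 1
q = -11/2 (q = -6 + (½)*1 = -6 + ½ = -11/2 ≈ -5.5000)
q - h(Q, 63) = -11/2 - 1*(-4) = -11/2 + 4 = -3/2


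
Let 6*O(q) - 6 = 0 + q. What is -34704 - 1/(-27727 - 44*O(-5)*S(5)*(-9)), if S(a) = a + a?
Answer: -939333167/27067 ≈ -34704.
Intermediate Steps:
O(q) = 1 + q/6 (O(q) = 1 + (0 + q)/6 = 1 + q/6)
S(a) = 2*a
-34704 - 1/(-27727 - 44*O(-5)*S(5)*(-9)) = -34704 - 1/(-27727 - 44*(1 + (1/6)*(-5))*(2*5)*(-9)) = -34704 - 1/(-27727 - 44*(1 - 5/6)*10*(-9)) = -34704 - 1/(-27727 - 44*(1/6)*10*(-9)) = -34704 - 1/(-27727 - 220*(-9)/3) = -34704 - 1/(-27727 - 44*(-15)) = -34704 - 1/(-27727 + 660) = -34704 - 1/(-27067) = -34704 - 1*(-1/27067) = -34704 + 1/27067 = -939333167/27067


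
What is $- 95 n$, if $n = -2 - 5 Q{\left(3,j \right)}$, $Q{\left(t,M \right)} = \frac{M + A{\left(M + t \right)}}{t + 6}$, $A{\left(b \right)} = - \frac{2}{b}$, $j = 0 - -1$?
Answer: $\frac{3895}{18} \approx 216.39$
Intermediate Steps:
$j = 1$ ($j = 0 + 1 = 1$)
$Q{\left(t,M \right)} = \frac{M - \frac{2}{M + t}}{6 + t}$ ($Q{\left(t,M \right)} = \frac{M - \frac{2}{M + t}}{t + 6} = \frac{M - \frac{2}{M + t}}{6 + t}$)
$n = - \frac{41}{18}$ ($n = -2 - 5 \frac{-2 + 1 \left(1 + 3\right)}{\left(6 + 3\right) \left(1 + 3\right)} = -2 - 5 \frac{-2 + 1 \cdot 4}{9 \cdot 4} = -2 - 5 \cdot \frac{1}{9} \cdot \frac{1}{4} \left(-2 + 4\right) = -2 - 5 \cdot \frac{1}{9} \cdot \frac{1}{4} \cdot 2 = -2 - \frac{5}{18} = - \frac{41}{18} \approx -2.2778$)
$- 95 n = \left(-95\right) \left(- \frac{41}{18}\right) = \frac{3895}{18}$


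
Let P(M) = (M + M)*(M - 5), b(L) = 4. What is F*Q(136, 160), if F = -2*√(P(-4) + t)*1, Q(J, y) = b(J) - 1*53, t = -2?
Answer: 98*√70 ≈ 819.93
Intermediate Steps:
P(M) = 2*M*(-5 + M) (P(M) = (2*M)*(-5 + M) = 2*M*(-5 + M))
Q(J, y) = -49 (Q(J, y) = 4 - 1*53 = 4 - 53 = -49)
F = -2*√70 (F = -2*√(2*(-4)*(-5 - 4) - 2)*1 = -2*√(2*(-4)*(-9) - 2)*1 = -2*√(72 - 2)*1 = -2*√70*1 = -2*√70 ≈ -16.733)
F*Q(136, 160) = -2*√70*(-49) = 98*√70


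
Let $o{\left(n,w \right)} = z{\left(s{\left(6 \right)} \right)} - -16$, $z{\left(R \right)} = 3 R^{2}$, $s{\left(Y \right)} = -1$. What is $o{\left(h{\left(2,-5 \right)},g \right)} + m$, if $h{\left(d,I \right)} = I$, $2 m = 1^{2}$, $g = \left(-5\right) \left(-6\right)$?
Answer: $\frac{39}{2} \approx 19.5$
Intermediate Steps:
$g = 30$
$m = \frac{1}{2}$ ($m = \frac{1^{2}}{2} = \frac{1}{2} \cdot 1 = \frac{1}{2} \approx 0.5$)
$o{\left(n,w \right)} = 19$ ($o{\left(n,w \right)} = 3 \left(-1\right)^{2} - -16 = 3 \cdot 1 + 16 = 3 + 16 = 19$)
$o{\left(h{\left(2,-5 \right)},g \right)} + m = 19 + \frac{1}{2} = \frac{39}{2}$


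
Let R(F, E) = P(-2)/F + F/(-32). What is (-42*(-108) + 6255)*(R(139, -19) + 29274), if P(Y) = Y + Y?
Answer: 1404894350673/4448 ≈ 3.1585e+8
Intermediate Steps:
P(Y) = 2*Y
R(F, E) = -4/F - F/32 (R(F, E) = (2*(-2))/F + F/(-32) = -4/F + F*(-1/32) = -4/F - F/32)
(-42*(-108) + 6255)*(R(139, -19) + 29274) = (-42*(-108) + 6255)*((-4/139 - 1/32*139) + 29274) = (4536 + 6255)*((-4*1/139 - 139/32) + 29274) = 10791*((-4/139 - 139/32) + 29274) = 10791*(-19449/4448 + 29274) = 10791*(130191303/4448) = 1404894350673/4448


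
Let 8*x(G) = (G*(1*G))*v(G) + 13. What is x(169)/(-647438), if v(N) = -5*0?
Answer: -13/5179504 ≈ -2.5099e-6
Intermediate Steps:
v(N) = 0
x(G) = 13/8 (x(G) = ((G*(1*G))*0 + 13)/8 = ((G*G)*0 + 13)/8 = (G²*0 + 13)/8 = (0 + 13)/8 = (⅛)*13 = 13/8)
x(169)/(-647438) = (13/8)/(-647438) = (13/8)*(-1/647438) = -13/5179504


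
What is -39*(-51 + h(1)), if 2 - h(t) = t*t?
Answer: 1950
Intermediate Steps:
h(t) = 2 - t² (h(t) = 2 - t*t = 2 - t²)
-39*(-51 + h(1)) = -39*(-51 + (2 - 1*1²)) = -39*(-51 + (2 - 1*1)) = -39*(-51 + (2 - 1)) = -39*(-51 + 1) = -39*(-50) = 1950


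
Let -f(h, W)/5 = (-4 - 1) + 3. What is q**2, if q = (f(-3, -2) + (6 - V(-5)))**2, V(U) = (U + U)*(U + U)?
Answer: 49787136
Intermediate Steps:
f(h, W) = 10 (f(h, W) = -5*((-4 - 1) + 3) = -5*(-5 + 3) = -5*(-2) = 10)
V(U) = 4*U**2 (V(U) = (2*U)*(2*U) = 4*U**2)
q = 7056 (q = (10 + (6 - 4*(-5)**2))**2 = (10 + (6 - 4*25))**2 = (10 + (6 - 1*100))**2 = (10 + (6 - 100))**2 = (10 - 94)**2 = (-84)**2 = 7056)
q**2 = 7056**2 = 49787136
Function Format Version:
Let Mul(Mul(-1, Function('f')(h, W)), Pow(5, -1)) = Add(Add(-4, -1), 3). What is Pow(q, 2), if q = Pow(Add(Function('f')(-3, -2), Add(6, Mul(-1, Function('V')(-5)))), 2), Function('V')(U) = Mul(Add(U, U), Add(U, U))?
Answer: 49787136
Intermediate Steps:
Function('f')(h, W) = 10 (Function('f')(h, W) = Mul(-5, Add(Add(-4, -1), 3)) = Mul(-5, Add(-5, 3)) = Mul(-5, -2) = 10)
Function('V')(U) = Mul(4, Pow(U, 2)) (Function('V')(U) = Mul(Mul(2, U), Mul(2, U)) = Mul(4, Pow(U, 2)))
q = 7056 (q = Pow(Add(10, Add(6, Mul(-1, Mul(4, Pow(-5, 2))))), 2) = Pow(Add(10, Add(6, Mul(-1, Mul(4, 25)))), 2) = Pow(Add(10, Add(6, Mul(-1, 100))), 2) = Pow(Add(10, Add(6, -100)), 2) = Pow(Add(10, -94), 2) = Pow(-84, 2) = 7056)
Pow(q, 2) = Pow(7056, 2) = 49787136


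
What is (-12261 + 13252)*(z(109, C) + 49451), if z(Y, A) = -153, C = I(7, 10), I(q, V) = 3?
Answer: 48854318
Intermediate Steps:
C = 3
(-12261 + 13252)*(z(109, C) + 49451) = (-12261 + 13252)*(-153 + 49451) = 991*49298 = 48854318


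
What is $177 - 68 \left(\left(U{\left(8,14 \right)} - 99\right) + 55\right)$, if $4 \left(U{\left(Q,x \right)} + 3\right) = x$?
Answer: $3135$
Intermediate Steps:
$U{\left(Q,x \right)} = -3 + \frac{x}{4}$
$177 - 68 \left(\left(U{\left(8,14 \right)} - 99\right) + 55\right) = 177 - 68 \left(\left(\left(-3 + \frac{1}{4} \cdot 14\right) - 99\right) + 55\right) = 177 - 68 \left(\left(\left(-3 + \frac{7}{2}\right) - 99\right) + 55\right) = 177 - 68 \left(\left(\frac{1}{2} - 99\right) + 55\right) = 177 - 68 \left(- \frac{197}{2} + 55\right) = 177 - -2958 = 177 + 2958 = 3135$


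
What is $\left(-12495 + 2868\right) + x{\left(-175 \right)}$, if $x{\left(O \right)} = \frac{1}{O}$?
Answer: $- \frac{1684726}{175} \approx -9627.0$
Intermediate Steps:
$\left(-12495 + 2868\right) + x{\left(-175 \right)} = \left(-12495 + 2868\right) + \frac{1}{-175} = -9627 - \frac{1}{175} = - \frac{1684726}{175}$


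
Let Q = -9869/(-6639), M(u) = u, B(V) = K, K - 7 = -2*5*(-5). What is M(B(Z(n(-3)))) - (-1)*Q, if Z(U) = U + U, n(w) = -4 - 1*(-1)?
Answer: 388292/6639 ≈ 58.487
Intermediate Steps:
n(w) = -3 (n(w) = -4 + 1 = -3)
Z(U) = 2*U
K = 57 (K = 7 - 2*5*(-5) = 7 - 10*(-5) = 7 + 50 = 57)
B(V) = 57
Q = 9869/6639 (Q = -9869*(-1/6639) = 9869/6639 ≈ 1.4865)
M(B(Z(n(-3)))) - (-1)*Q = 57 - (-1)*9869/6639 = 57 - 1*(-9869/6639) = 57 + 9869/6639 = 388292/6639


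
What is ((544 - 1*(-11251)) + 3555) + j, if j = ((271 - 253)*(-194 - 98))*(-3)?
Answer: 31118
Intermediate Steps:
j = 15768 (j = (18*(-292))*(-3) = -5256*(-3) = 15768)
((544 - 1*(-11251)) + 3555) + j = ((544 - 1*(-11251)) + 3555) + 15768 = ((544 + 11251) + 3555) + 15768 = (11795 + 3555) + 15768 = 15350 + 15768 = 31118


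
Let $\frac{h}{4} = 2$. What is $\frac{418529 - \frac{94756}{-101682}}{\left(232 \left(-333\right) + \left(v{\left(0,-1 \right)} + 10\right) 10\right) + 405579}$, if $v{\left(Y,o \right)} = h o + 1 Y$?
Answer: $\frac{21278480267}{16693286463} \approx 1.2747$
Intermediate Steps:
$h = 8$ ($h = 4 \cdot 2 = 8$)
$v{\left(Y,o \right)} = Y + 8 o$ ($v{\left(Y,o \right)} = 8 o + 1 Y = 8 o + Y = Y + 8 o$)
$\frac{418529 - \frac{94756}{-101682}}{\left(232 \left(-333\right) + \left(v{\left(0,-1 \right)} + 10\right) 10\right) + 405579} = \frac{418529 - \frac{94756}{-101682}}{\left(232 \left(-333\right) + \left(\left(0 + 8 \left(-1\right)\right) + 10\right) 10\right) + 405579} = \frac{418529 - - \frac{47378}{50841}}{\left(-77256 + \left(\left(0 - 8\right) + 10\right) 10\right) + 405579} = \frac{418529 + \frac{47378}{50841}}{\left(-77256 + \left(-8 + 10\right) 10\right) + 405579} = \frac{21278480267}{50841 \left(\left(-77256 + 2 \cdot 10\right) + 405579\right)} = \frac{21278480267}{50841 \left(\left(-77256 + 20\right) + 405579\right)} = \frac{21278480267}{50841 \left(-77236 + 405579\right)} = \frac{21278480267}{50841 \cdot 328343} = \frac{21278480267}{50841} \cdot \frac{1}{328343} = \frac{21278480267}{16693286463}$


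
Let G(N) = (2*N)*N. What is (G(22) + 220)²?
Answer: 1411344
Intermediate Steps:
G(N) = 2*N²
(G(22) + 220)² = (2*22² + 220)² = (2*484 + 220)² = (968 + 220)² = 1188² = 1411344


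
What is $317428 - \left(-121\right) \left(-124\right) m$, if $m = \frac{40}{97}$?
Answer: $\frac{30190356}{97} \approx 3.1124 \cdot 10^{5}$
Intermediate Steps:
$m = \frac{40}{97}$ ($m = 40 \cdot \frac{1}{97} = \frac{40}{97} \approx 0.41237$)
$317428 - \left(-121\right) \left(-124\right) m = 317428 - \left(-121\right) \left(-124\right) \frac{40}{97} = 317428 - 15004 \cdot \frac{40}{97} = 317428 - \frac{600160}{97} = \frac{30190356}{97}$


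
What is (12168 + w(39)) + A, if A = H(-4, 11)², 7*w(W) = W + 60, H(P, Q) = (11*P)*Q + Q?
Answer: 1651378/7 ≈ 2.3591e+5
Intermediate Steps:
H(P, Q) = Q + 11*P*Q (H(P, Q) = 11*P*Q + Q = Q + 11*P*Q)
w(W) = 60/7 + W/7 (w(W) = (W + 60)/7 = (60 + W)/7 = 60/7 + W/7)
A = 223729 (A = (11*(1 + 11*(-4)))² = (11*(1 - 44))² = (11*(-43))² = (-473)² = 223729)
(12168 + w(39)) + A = (12168 + (60/7 + (⅐)*39)) + 223729 = (12168 + (60/7 + 39/7)) + 223729 = (12168 + 99/7) + 223729 = 85275/7 + 223729 = 1651378/7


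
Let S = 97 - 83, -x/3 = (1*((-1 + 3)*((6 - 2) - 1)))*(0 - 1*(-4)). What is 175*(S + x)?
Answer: -10150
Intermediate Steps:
x = -72 (x = -3*1*((-1 + 3)*((6 - 2) - 1))*(0 - 1*(-4)) = -3*1*(2*(4 - 1))*(0 + 4) = -3*1*(2*3)*4 = -3*1*6*4 = -18*4 = -3*24 = -72)
S = 14
175*(S + x) = 175*(14 - 72) = 175*(-58) = -10150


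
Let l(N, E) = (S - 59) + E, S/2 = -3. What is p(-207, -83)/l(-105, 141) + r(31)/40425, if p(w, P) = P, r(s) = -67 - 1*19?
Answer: -3361811/3072300 ≈ -1.0942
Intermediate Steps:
r(s) = -86 (r(s) = -67 - 19 = -86)
S = -6 (S = 2*(-3) = -6)
l(N, E) = -65 + E (l(N, E) = (-6 - 59) + E = -65 + E)
p(-207, -83)/l(-105, 141) + r(31)/40425 = -83/(-65 + 141) - 86/40425 = -83/76 - 86*1/40425 = -83*1/76 - 86/40425 = -83/76 - 86/40425 = -3361811/3072300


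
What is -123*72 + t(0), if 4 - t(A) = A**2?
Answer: -8852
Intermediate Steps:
t(A) = 4 - A**2
-123*72 + t(0) = -123*72 + (4 - 1*0**2) = -8856 + (4 - 1*0) = -8856 + (4 + 0) = -8856 + 4 = -8852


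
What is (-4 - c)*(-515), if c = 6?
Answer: 5150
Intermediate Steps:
(-4 - c)*(-515) = (-4 - 1*6)*(-515) = (-4 - 6)*(-515) = -10*(-515) = 5150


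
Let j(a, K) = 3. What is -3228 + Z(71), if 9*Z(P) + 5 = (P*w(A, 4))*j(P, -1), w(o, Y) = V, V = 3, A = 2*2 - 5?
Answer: -28418/9 ≈ -3157.6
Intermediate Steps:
A = -1 (A = 4 - 5 = -1)
w(o, Y) = 3
Z(P) = -5/9 + P (Z(P) = -5/9 + ((P*3)*3)/9 = -5/9 + ((3*P)*3)/9 = -5/9 + (9*P)/9 = -5/9 + P)
-3228 + Z(71) = -3228 + (-5/9 + 71) = -3228 + 634/9 = -28418/9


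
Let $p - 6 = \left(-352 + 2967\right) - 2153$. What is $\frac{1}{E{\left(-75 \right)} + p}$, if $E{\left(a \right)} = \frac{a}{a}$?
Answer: $\frac{1}{469} \approx 0.0021322$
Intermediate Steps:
$p = 468$ ($p = 6 + \left(\left(-352 + 2967\right) - 2153\right) = 6 + \left(2615 - 2153\right) = 6 + 462 = 468$)
$E{\left(a \right)} = 1$
$\frac{1}{E{\left(-75 \right)} + p} = \frac{1}{1 + 468} = \frac{1}{469}$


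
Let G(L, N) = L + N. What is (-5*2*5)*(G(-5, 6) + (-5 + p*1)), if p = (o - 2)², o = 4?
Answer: 0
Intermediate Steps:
p = 4 (p = (4 - 2)² = 2² = 4)
(-5*2*5)*(G(-5, 6) + (-5 + p*1)) = (-5*2*5)*((-5 + 6) + (-5 + 4*1)) = (-10*5)*(1 + (-5 + 4)) = -50*(1 - 1) = -50*0 = 0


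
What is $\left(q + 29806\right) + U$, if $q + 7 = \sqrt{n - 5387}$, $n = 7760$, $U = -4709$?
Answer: $25090 + \sqrt{2373} \approx 25139.0$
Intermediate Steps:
$q = -7 + \sqrt{2373}$ ($q = -7 + \sqrt{7760 - 5387} = -7 + \sqrt{2373} \approx 41.713$)
$\left(q + 29806\right) + U = \left(\left(-7 + \sqrt{2373}\right) + 29806\right) - 4709 = \left(29799 + \sqrt{2373}\right) - 4709 = 25090 + \sqrt{2373}$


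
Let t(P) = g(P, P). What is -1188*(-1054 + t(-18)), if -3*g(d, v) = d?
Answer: 1245024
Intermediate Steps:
g(d, v) = -d/3
t(P) = -P/3
-1188*(-1054 + t(-18)) = -1188*(-1054 - ⅓*(-18)) = -1188*(-1054 + 6) = -1188*(-1048) = 1245024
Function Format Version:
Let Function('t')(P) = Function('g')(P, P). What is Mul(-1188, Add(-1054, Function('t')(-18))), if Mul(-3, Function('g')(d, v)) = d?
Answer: 1245024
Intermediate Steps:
Function('g')(d, v) = Mul(Rational(-1, 3), d)
Function('t')(P) = Mul(Rational(-1, 3), P)
Mul(-1188, Add(-1054, Function('t')(-18))) = Mul(-1188, Add(-1054, Mul(Rational(-1, 3), -18))) = Mul(-1188, Add(-1054, 6)) = Mul(-1188, -1048) = 1245024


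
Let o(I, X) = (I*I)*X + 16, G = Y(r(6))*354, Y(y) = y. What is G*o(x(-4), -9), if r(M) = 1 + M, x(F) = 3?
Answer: -161070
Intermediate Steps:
G = 2478 (G = (1 + 6)*354 = 7*354 = 2478)
o(I, X) = 16 + X*I² (o(I, X) = I²*X + 16 = X*I² + 16 = 16 + X*I²)
G*o(x(-4), -9) = 2478*(16 - 9*3²) = 2478*(16 - 9*9) = 2478*(16 - 81) = 2478*(-65) = -161070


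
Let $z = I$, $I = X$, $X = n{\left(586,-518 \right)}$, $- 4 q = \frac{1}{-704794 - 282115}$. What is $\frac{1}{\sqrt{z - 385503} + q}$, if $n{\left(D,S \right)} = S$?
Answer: $\frac{3947636}{6015685635989214417} - \frac{15583829988496 i \sqrt{386021}}{6015685635989214417} \approx 6.5622 \cdot 10^{-13} - 0.0016095 i$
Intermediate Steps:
$q = \frac{1}{3947636}$ ($q = - \frac{1}{4 \left(-704794 - 282115\right)} = - \frac{1}{4 \left(-986909\right)} = \left(- \frac{1}{4}\right) \left(- \frac{1}{986909}\right) = \frac{1}{3947636} \approx 2.5332 \cdot 10^{-7}$)
$X = -518$
$I = -518$
$z = -518$
$\frac{1}{\sqrt{z - 385503} + q} = \frac{1}{\sqrt{-518 - 385503} + \frac{1}{3947636}} = \frac{1}{\sqrt{-386021} + \frac{1}{3947636}} = \frac{1}{i \sqrt{386021} + \frac{1}{3947636}} = \frac{1}{\frac{1}{3947636} + i \sqrt{386021}}$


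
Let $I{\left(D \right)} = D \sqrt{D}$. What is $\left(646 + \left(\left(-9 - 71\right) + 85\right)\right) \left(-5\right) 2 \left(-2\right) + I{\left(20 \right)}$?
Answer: $13020 + 40 \sqrt{5} \approx 13109.0$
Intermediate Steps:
$I{\left(D \right)} = D^{\frac{3}{2}}$
$\left(646 + \left(\left(-9 - 71\right) + 85\right)\right) \left(-5\right) 2 \left(-2\right) + I{\left(20 \right)} = \left(646 + \left(\left(-9 - 71\right) + 85\right)\right) \left(-5\right) 2 \left(-2\right) + 20^{\frac{3}{2}} = \left(646 + \left(-80 + 85\right)\right) \left(\left(-10\right) \left(-2\right)\right) + 40 \sqrt{5} = \left(646 + 5\right) 20 + 40 \sqrt{5} = 651 \cdot 20 + 40 \sqrt{5} = 13020 + 40 \sqrt{5}$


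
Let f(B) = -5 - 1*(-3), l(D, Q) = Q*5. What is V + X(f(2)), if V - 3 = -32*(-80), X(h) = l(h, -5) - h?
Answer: 2540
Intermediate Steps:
l(D, Q) = 5*Q
f(B) = -2 (f(B) = -5 + 3 = -2)
X(h) = -25 - h (X(h) = 5*(-5) - h = -25 - h)
V = 2563 (V = 3 - 32*(-80) = 3 + 2560 = 2563)
V + X(f(2)) = 2563 + (-25 - 1*(-2)) = 2563 + (-25 + 2) = 2563 - 23 = 2540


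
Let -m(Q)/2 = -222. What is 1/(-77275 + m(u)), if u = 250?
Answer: -1/76831 ≈ -1.3016e-5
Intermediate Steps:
m(Q) = 444 (m(Q) = -2*(-222) = 444)
1/(-77275 + m(u)) = 1/(-77275 + 444) = 1/(-76831) = -1/76831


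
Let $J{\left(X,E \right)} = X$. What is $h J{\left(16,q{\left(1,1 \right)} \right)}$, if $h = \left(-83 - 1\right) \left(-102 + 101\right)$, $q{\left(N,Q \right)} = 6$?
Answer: $1344$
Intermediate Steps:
$h = 84$ ($h = \left(-84\right) \left(-1\right) = 84$)
$h J{\left(16,q{\left(1,1 \right)} \right)} = 84 \cdot 16 = 1344$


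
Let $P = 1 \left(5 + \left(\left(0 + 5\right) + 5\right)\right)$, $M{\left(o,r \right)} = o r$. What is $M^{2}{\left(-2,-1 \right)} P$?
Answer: $60$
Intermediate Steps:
$P = 15$ ($P = 1 \left(5 + \left(5 + 5\right)\right) = 1 \left(5 + 10\right) = 1 \cdot 15 = 15$)
$M^{2}{\left(-2,-1 \right)} P = \left(\left(-2\right) \left(-1\right)\right)^{2} \cdot 15 = 2^{2} \cdot 15 = 4 \cdot 15 = 60$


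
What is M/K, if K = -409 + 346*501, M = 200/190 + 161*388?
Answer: 1186912/3285803 ≈ 0.36122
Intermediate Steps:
M = 1186912/19 (M = 200*(1/190) + 62468 = 20/19 + 62468 = 1186912/19 ≈ 62469.)
K = 172937 (K = -409 + 173346 = 172937)
M/K = (1186912/19)/172937 = (1186912/19)*(1/172937) = 1186912/3285803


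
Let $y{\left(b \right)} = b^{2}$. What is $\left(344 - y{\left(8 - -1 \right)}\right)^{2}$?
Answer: $69169$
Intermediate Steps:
$\left(344 - y{\left(8 - -1 \right)}\right)^{2} = \left(344 - \left(8 - -1\right)^{2}\right)^{2} = \left(344 - \left(8 + 1\right)^{2}\right)^{2} = \left(344 - 9^{2}\right)^{2} = \left(344 - 81\right)^{2} = 263^{2} = 69169$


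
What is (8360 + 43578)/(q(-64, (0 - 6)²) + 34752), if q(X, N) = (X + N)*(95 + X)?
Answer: 25969/16942 ≈ 1.5328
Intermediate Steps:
q(X, N) = (95 + X)*(N + X) (q(X, N) = (N + X)*(95 + X) = (95 + X)*(N + X))
(8360 + 43578)/(q(-64, (0 - 6)²) + 34752) = (8360 + 43578)/(((-64)² + 95*(0 - 6)² + 95*(-64) + (0 - 6)²*(-64)) + 34752) = 51938/((4096 + 95*(-6)² - 6080 + (-6)²*(-64)) + 34752) = 51938/((4096 + 95*36 - 6080 + 36*(-64)) + 34752) = 51938/((4096 + 3420 - 6080 - 2304) + 34752) = 51938/(-868 + 34752) = 51938/33884 = 51938*(1/33884) = 25969/16942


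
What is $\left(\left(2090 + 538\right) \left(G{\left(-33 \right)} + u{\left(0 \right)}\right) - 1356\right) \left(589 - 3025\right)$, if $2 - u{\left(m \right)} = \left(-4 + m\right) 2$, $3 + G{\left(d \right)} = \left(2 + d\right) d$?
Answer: $-6590559024$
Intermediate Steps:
$G{\left(d \right)} = -3 + d \left(2 + d\right)$ ($G{\left(d \right)} = -3 + \left(2 + d\right) d = -3 + d \left(2 + d\right)$)
$u{\left(m \right)} = 10 - 2 m$ ($u{\left(m \right)} = 2 - \left(-4 + m\right) 2 = 2 - \left(-8 + 2 m\right) = 10 - 2 m$)
$\left(\left(2090 + 538\right) \left(G{\left(-33 \right)} + u{\left(0 \right)}\right) - 1356\right) \left(589 - 3025\right) = \left(\left(2090 + 538\right) \left(\left(-3 + \left(-33\right)^{2} + 2 \left(-33\right)\right) + \left(10 - 0\right)\right) - 1356\right) \left(589 - 3025\right) = \left(2628 \left(\left(-3 + 1089 - 66\right) + \left(10 + 0\right)\right) - 1356\right) \left(-2436\right) = \left(2628 \left(1020 + 10\right) - 1356\right) \left(-2436\right) = \left(2628 \cdot 1030 - 1356\right) \left(-2436\right) = \left(2706840 - 1356\right) \left(-2436\right) = 2705484 \left(-2436\right) = -6590559024$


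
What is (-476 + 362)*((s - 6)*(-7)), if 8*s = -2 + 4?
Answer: -9177/2 ≈ -4588.5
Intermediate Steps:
s = ¼ (s = (-2 + 4)/8 = (⅛)*2 = ¼ ≈ 0.25000)
(-476 + 362)*((s - 6)*(-7)) = (-476 + 362)*((¼ - 6)*(-7)) = -(-1311)*(-7)/2 = -114*161/4 = -9177/2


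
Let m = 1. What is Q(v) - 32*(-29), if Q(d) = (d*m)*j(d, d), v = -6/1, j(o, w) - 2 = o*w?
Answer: 700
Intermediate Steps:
j(o, w) = 2 + o*w
v = -6 (v = -6*1 = -6)
Q(d) = d*(2 + d**2) (Q(d) = (d*1)*(2 + d*d) = d*(2 + d**2))
Q(v) - 32*(-29) = -6*(2 + (-6)**2) - 32*(-29) = -6*(2 + 36) + 928 = -6*38 + 928 = -228 + 928 = 700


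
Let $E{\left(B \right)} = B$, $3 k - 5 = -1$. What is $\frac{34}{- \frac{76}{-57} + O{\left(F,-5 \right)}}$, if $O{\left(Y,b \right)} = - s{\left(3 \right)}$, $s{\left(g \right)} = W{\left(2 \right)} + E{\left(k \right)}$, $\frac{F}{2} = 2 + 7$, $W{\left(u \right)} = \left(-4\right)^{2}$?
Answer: $- \frac{17}{8} \approx -2.125$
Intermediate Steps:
$W{\left(u \right)} = 16$
$k = \frac{4}{3}$ ($k = \frac{5}{3} + \frac{1}{3} \left(-1\right) = \frac{5}{3} - \frac{1}{3} = \frac{4}{3} \approx 1.3333$)
$F = 18$ ($F = 2 \left(2 + 7\right) = 2 \cdot 9 = 18$)
$s{\left(g \right)} = \frac{52}{3}$ ($s{\left(g \right)} = 16 + \frac{4}{3} = \frac{52}{3}$)
$O{\left(Y,b \right)} = - \frac{52}{3}$ ($O{\left(Y,b \right)} = \left(-1\right) \frac{52}{3} = - \frac{52}{3}$)
$\frac{34}{- \frac{76}{-57} + O{\left(F,-5 \right)}} = \frac{34}{- \frac{76}{-57} - \frac{52}{3}} = \frac{34}{\left(-76\right) \left(- \frac{1}{57}\right) - \frac{52}{3}} = \frac{34}{\frac{4}{3} - \frac{52}{3}} = \frac{34}{-16} = 34 \left(- \frac{1}{16}\right) = - \frac{17}{8}$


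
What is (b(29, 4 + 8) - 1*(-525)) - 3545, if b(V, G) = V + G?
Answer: -2979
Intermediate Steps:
b(V, G) = G + V
(b(29, 4 + 8) - 1*(-525)) - 3545 = (((4 + 8) + 29) - 1*(-525)) - 3545 = ((12 + 29) + 525) - 3545 = (41 + 525) - 3545 = 566 - 3545 = -2979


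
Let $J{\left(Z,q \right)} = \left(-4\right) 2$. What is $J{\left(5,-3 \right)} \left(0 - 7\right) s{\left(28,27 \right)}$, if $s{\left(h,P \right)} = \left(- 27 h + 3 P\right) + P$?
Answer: $-36288$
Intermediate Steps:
$J{\left(Z,q \right)} = -8$
$s{\left(h,P \right)} = - 27 h + 4 P$
$J{\left(5,-3 \right)} \left(0 - 7\right) s{\left(28,27 \right)} = - 8 \left(0 - 7\right) \left(\left(-27\right) 28 + 4 \cdot 27\right) = \left(-8\right) \left(-7\right) \left(-756 + 108\right) = 56 \left(-648\right) = -36288$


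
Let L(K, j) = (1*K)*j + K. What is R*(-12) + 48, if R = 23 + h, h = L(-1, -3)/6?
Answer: -232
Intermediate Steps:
L(K, j) = K + K*j (L(K, j) = K*j + K = K + K*j)
h = 1/3 (h = -(1 - 3)/6 = -1*(-2)*(1/6) = 2*(1/6) = 1/3 ≈ 0.33333)
R = 70/3 (R = 23 + 1/3 = 70/3 ≈ 23.333)
R*(-12) + 48 = (70/3)*(-12) + 48 = -280 + 48 = -232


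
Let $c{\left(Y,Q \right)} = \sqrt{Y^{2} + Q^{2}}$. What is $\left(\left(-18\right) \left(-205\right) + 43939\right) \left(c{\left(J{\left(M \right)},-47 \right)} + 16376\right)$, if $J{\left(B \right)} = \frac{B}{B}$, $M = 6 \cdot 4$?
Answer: $779972504 + 47629 \sqrt{2210} \approx 7.8221 \cdot 10^{8}$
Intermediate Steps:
$M = 24$
$J{\left(B \right)} = 1$
$c{\left(Y,Q \right)} = \sqrt{Q^{2} + Y^{2}}$
$\left(\left(-18\right) \left(-205\right) + 43939\right) \left(c{\left(J{\left(M \right)},-47 \right)} + 16376\right) = \left(\left(-18\right) \left(-205\right) + 43939\right) \left(\sqrt{\left(-47\right)^{2} + 1^{2}} + 16376\right) = \left(3690 + 43939\right) \left(\sqrt{2209 + 1} + 16376\right) = 47629 \left(\sqrt{2210} + 16376\right) = 47629 \left(16376 + \sqrt{2210}\right) = 779972504 + 47629 \sqrt{2210}$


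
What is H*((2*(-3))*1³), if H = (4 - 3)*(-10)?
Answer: 60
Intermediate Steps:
H = -10 (H = 1*(-10) = -10)
H*((2*(-3))*1³) = -10*2*(-3)*1³ = -(-60) = -10*(-6) = 60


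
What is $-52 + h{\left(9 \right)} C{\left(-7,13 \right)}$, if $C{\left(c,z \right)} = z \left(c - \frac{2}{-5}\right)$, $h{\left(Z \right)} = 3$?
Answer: $- \frac{1547}{5} \approx -309.4$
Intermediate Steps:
$C{\left(c,z \right)} = z \left(\frac{2}{5} + c\right)$ ($C{\left(c,z \right)} = z \left(c - - \frac{2}{5}\right) = z \left(c + \frac{2}{5}\right) = z \left(\frac{2}{5} + c\right)$)
$-52 + h{\left(9 \right)} C{\left(-7,13 \right)} = -52 + 3 \cdot \frac{1}{5} \cdot 13 \left(2 + 5 \left(-7\right)\right) = -52 + 3 \cdot \frac{1}{5} \cdot 13 \left(2 - 35\right) = -52 + 3 \cdot \frac{1}{5} \cdot 13 \left(-33\right) = -52 + 3 \left(- \frac{429}{5}\right) = -52 - \frac{1287}{5} = - \frac{1547}{5}$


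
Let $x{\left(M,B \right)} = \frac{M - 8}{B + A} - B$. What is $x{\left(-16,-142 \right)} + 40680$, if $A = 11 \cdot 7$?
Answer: $\frac{2653454}{65} \approx 40822.0$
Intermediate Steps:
$A = 77$
$x{\left(M,B \right)} = - B + \frac{-8 + M}{77 + B}$ ($x{\left(M,B \right)} = \frac{M - 8}{B + 77} - B = \frac{-8 + M}{77 + B} - B = - B + \frac{-8 + M}{77 + B}$)
$x{\left(-16,-142 \right)} + 40680 = \frac{-8 - 16 - \left(-142\right)^{2} - -10934}{77 - 142} + 40680 = \frac{-8 - 16 - 20164 + 10934}{-65} + 40680 = - \frac{-8 - 16 - 20164 + 10934}{65} + 40680 = \left(- \frac{1}{65}\right) \left(-9254\right) + 40680 = \frac{9254}{65} + 40680 = \frac{2653454}{65}$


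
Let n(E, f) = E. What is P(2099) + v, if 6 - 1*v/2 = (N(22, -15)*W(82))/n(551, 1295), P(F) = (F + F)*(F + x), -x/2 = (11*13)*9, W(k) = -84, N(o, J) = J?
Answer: -1098717458/551 ≈ -1.9940e+6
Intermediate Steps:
x = -2574 (x = -2*11*13*9 = -286*9 = -2*1287 = -2574)
P(F) = 2*F*(-2574 + F) (P(F) = (F + F)*(F - 2574) = (2*F)*(-2574 + F) = 2*F*(-2574 + F))
v = 4092/551 (v = 12 - 2*(-15*(-84))/551 = 12 - 2520/551 = 4092/551 ≈ 7.4265)
P(2099) + v = 2*2099*(-2574 + 2099) + 4092/551 = 2*2099*(-475) + 4092/551 = -1994050 + 4092/551 = -1098717458/551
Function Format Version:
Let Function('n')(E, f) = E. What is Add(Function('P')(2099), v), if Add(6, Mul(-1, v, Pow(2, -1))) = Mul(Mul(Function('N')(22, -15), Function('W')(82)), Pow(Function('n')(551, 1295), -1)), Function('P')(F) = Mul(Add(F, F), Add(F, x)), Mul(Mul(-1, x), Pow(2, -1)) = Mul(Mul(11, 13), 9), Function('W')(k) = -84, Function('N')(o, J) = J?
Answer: Rational(-1098717458, 551) ≈ -1.9940e+6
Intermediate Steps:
x = -2574 (x = Mul(-2, Mul(Mul(11, 13), 9)) = Mul(-2, Mul(143, 9)) = Mul(-2, 1287) = -2574)
Function('P')(F) = Mul(2, F, Add(-2574, F)) (Function('P')(F) = Mul(Add(F, F), Add(F, -2574)) = Mul(Mul(2, F), Add(-2574, F)) = Mul(2, F, Add(-2574, F)))
v = Rational(4092, 551) (v = Add(12, Mul(-2, Mul(Mul(-15, -84), Pow(551, -1)))) = Add(12, Mul(-2, Mul(1260, Rational(1, 551)))) = Add(12, Mul(-2, Rational(1260, 551))) = Add(12, Rational(-2520, 551)) = Rational(4092, 551) ≈ 7.4265)
Add(Function('P')(2099), v) = Add(Mul(2, 2099, Add(-2574, 2099)), Rational(4092, 551)) = Add(Mul(2, 2099, -475), Rational(4092, 551)) = Add(-1994050, Rational(4092, 551)) = Rational(-1098717458, 551)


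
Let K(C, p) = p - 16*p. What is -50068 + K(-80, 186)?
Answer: -52858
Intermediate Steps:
K(C, p) = -15*p
-50068 + K(-80, 186) = -50068 - 15*186 = -50068 - 2790 = -52858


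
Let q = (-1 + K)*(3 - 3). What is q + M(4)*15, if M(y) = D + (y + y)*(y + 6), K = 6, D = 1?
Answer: 1215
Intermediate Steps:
q = 0 (q = (-1 + 6)*(3 - 3) = 5*0 = 0)
M(y) = 1 + 2*y*(6 + y) (M(y) = 1 + (y + y)*(y + 6) = 1 + (2*y)*(6 + y) = 1 + 2*y*(6 + y))
q + M(4)*15 = 0 + (1 + 2*4² + 12*4)*15 = 0 + (1 + 2*16 + 48)*15 = 0 + (1 + 32 + 48)*15 = 0 + 81*15 = 0 + 1215 = 1215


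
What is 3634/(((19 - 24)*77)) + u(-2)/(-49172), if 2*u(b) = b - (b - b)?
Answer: -178690663/18931220 ≈ -9.4389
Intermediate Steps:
u(b) = b/2 (u(b) = (b - (b - b))/2 = (b - 1*0)/2 = (b + 0)/2 = b/2)
3634/(((19 - 24)*77)) + u(-2)/(-49172) = 3634/(((19 - 24)*77)) + ((½)*(-2))/(-49172) = 3634/((-5*77)) - 1*(-1/49172) = 3634/(-385) + 1/49172 = 3634*(-1/385) + 1/49172 = -3634/385 + 1/49172 = -178690663/18931220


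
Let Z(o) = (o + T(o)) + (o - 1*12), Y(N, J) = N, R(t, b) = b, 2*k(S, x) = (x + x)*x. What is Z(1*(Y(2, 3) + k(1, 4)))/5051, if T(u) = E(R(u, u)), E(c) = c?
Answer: 42/5051 ≈ 0.0083152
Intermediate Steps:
k(S, x) = x² (k(S, x) = ((x + x)*x)/2 = ((2*x)*x)/2 = (2*x²)/2 = x²)
T(u) = u
Z(o) = -12 + 3*o (Z(o) = (o + o) + (o - 1*12) = 2*o + (o - 12) = 2*o + (-12 + o) = -12 + 3*o)
Z(1*(Y(2, 3) + k(1, 4)))/5051 = (-12 + 3*(1*(2 + 4²)))/5051 = (-12 + 3*(1*(2 + 16)))*(1/5051) = (-12 + 3*(1*18))*(1/5051) = (-12 + 3*18)*(1/5051) = (-12 + 54)*(1/5051) = 42*(1/5051) = 42/5051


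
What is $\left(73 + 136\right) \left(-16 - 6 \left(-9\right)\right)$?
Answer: $7942$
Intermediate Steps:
$\left(73 + 136\right) \left(-16 - 6 \left(-9\right)\right) = 209 \left(-16 - -54\right) = 209 \left(-16 + 54\right) = 209 \cdot 38 = 7942$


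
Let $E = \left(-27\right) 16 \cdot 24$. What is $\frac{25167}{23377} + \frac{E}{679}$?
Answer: $- \frac{2322519}{163639} \approx -14.193$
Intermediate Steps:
$E = -10368$ ($E = \left(-432\right) 24 = -10368$)
$\frac{25167}{23377} + \frac{E}{679} = \frac{25167}{23377} - \frac{10368}{679} = - \frac{2322519}{163639}$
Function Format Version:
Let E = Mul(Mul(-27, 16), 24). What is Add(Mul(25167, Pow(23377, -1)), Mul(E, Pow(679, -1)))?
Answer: Rational(-2322519, 163639) ≈ -14.193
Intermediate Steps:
E = -10368 (E = Mul(-432, 24) = -10368)
Add(Mul(25167, Pow(23377, -1)), Mul(E, Pow(679, -1))) = Add(Mul(25167, Pow(23377, -1)), Mul(-10368, Pow(679, -1))) = Add(Mul(25167, Rational(1, 23377)), Mul(-10368, Rational(1, 679))) = Add(Rational(25167, 23377), Rational(-10368, 679)) = Rational(-2322519, 163639)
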